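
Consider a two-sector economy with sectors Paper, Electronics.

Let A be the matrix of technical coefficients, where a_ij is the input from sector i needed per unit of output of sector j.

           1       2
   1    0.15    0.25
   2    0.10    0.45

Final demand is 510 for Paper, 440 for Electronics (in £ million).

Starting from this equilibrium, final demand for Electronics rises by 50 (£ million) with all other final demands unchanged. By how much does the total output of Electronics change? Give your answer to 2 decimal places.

Δx_2 = 96.05

I − A =
  [   0.85    -0.25]
  [  -0.10     0.55]
det(I−A) = (0.85)(0.55) − (-0.25)(-0.10) = 0.4425
adj(I−A) = [[0.55, 0.25], [0.10, 0.85]]
(I − A)⁻¹ = adj(I−A) / det(I−A) ≈
  [   1.2429     0.5650]
  [   0.2260     1.9209]
Δx = (I − A)⁻¹ Δd with Δd having +50 in the Electronics component and 0 elsewhere.
So Δx_2 = L_22 · (+50), where L_22 = adj(I−A)_22 / det(I−A) = 0.85 / 0.4425.
Δx_2 = 0.85 × (+50) / 0.4425 = 42.50 / 0.4425 ≈ 96.05.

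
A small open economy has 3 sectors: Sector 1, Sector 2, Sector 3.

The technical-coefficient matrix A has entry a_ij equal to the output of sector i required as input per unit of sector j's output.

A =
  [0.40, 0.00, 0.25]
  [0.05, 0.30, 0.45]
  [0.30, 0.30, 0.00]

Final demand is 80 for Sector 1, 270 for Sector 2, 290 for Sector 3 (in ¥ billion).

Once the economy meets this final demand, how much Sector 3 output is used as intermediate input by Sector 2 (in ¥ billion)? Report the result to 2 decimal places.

z_32 = 253.02

I − A =
  [   0.60     0.00    -0.25]
  [  -0.05     0.70    -0.45]
  [  -0.30    -0.30     1.00]
Cofactors of I−A, C_ij = (−1)^(i+j)·(minor ij) (rows/columns in the sector order above):
  C_11 = (0.70)(1.00) − (-0.45)(-0.30) = 0.5650
  C_12 = −[(-0.05)(1.00) − (-0.45)(-0.30)] = 0.1850
  C_13 = (-0.05)(-0.30) − (0.70)(-0.30) = 0.2250
  C_21 = −[(0.00)(1.00) − (-0.25)(-0.30)] = 0.0750
  C_22 = (0.60)(1.00) − (-0.25)(-0.30) = 0.5250
  C_23 = −[(0.60)(-0.30) − (0.00)(-0.30)] = 0.1800
  C_31 = (0.00)(-0.45) − (-0.25)(0.70) = 0.1750
  C_32 = −[(0.60)(-0.45) − (-0.25)(-0.05)] = 0.2825
  C_33 = (0.60)(0.70) − (0.00)(-0.05) = 0.4200
det(I−A) = Σ_j (I−A)_1j·C_1j = (0.60)(0.5650) + (0.00)(0.1850) + (-0.25)(0.2250) = 0.28275
adj(I−A) = Cᵀ =
  [ 0.5650   0.0750   0.1750]
  [ 0.1850   0.5250   0.2825]
  [ 0.2250   0.1800   0.4200]
(I − A)⁻¹ = adj(I−A) / det(I−A) ≈
  [   1.9982     0.2653     0.6189]
  [   0.6543     1.8568     0.9991]
  [   0.7958     0.6366     1.4854]
First solve x = (I − A)⁻¹ d = adj(I−A)·d / det(I−A); in particular x_2 = (0.1850·80 + 0.5250·270 + 0.2825·290) / 0.28275 = 238.475 / 0.28275 ≈ 843.4129.
Intermediate flow from 3 to 2: z_32 = a_32 · x_2 = 0.30 × 238.475 / 0.28275 = 71.5425 / 0.28275 ≈ 253.02.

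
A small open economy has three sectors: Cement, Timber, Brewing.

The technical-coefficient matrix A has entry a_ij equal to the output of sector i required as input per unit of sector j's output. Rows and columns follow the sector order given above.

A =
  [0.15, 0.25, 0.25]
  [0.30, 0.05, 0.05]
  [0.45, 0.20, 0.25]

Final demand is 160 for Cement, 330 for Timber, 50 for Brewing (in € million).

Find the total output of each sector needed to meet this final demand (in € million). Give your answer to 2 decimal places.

x_1 = 491.74, x_2 = 529.12, x_3 = 502.81

I − A =
  [   0.85    -0.25    -0.25]
  [  -0.30     0.95    -0.05]
  [  -0.45    -0.20     0.75]
Cofactors of I−A, C_ij = (−1)^(i+j)·(minor ij) (rows/columns in the sector order above):
  C_11 = (0.95)(0.75) − (-0.05)(-0.20) = 0.7025
  C_12 = −[(-0.30)(0.75) − (-0.05)(-0.45)] = 0.2475
  C_13 = (-0.30)(-0.20) − (0.95)(-0.45) = 0.4875
  C_21 = −[(-0.25)(0.75) − (-0.25)(-0.20)] = 0.2375
  C_22 = (0.85)(0.75) − (-0.25)(-0.45) = 0.5250
  C_23 = −[(0.85)(-0.20) − (-0.25)(-0.45)] = 0.2825
  C_31 = (-0.25)(-0.05) − (-0.25)(0.95) = 0.2500
  C_32 = −[(0.85)(-0.05) − (-0.25)(-0.30)] = 0.1175
  C_33 = (0.85)(0.95) − (-0.25)(-0.30) = 0.7325
det(I−A) = Σ_j (I−A)_1j·C_1j = (0.85)(0.7025) + (-0.25)(0.2475) + (-0.25)(0.4875) = 0.413375
adj(I−A) = Cᵀ =
  [ 0.7025   0.2375   0.2500]
  [ 0.2475   0.5250   0.1175]
  [ 0.4875   0.2825   0.7325]
(I − A)⁻¹ = adj(I−A) / det(I−A) ≈
  [   1.6994     0.5745     0.6048]
  [   0.5987     1.2700     0.2842]
  [   1.1793     0.6834     1.7720]
x = (I − A)⁻¹ d = adj(I−A)·d / det(I−A), with det(I−A) = 0.413375:
  x_1 = (0.7025·160 + 0.2375·330 + 0.2500·50) / 0.413375 = 203.275 / 0.413375 ≈ 491.74
  x_2 = (0.2475·160 + 0.5250·330 + 0.1175·50) / 0.413375 = 218.725 / 0.413375 ≈ 529.12
  x_3 = (0.4875·160 + 0.2825·330 + 0.7325·50) / 0.413375 = 207.85 / 0.413375 ≈ 502.81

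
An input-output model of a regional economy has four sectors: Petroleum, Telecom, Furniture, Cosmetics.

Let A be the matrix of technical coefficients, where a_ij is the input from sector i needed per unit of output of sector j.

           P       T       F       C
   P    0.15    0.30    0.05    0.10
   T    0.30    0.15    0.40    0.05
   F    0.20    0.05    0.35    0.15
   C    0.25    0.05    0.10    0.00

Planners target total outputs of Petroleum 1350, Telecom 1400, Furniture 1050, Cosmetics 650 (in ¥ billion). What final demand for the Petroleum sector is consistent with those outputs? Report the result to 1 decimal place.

I − A =
  [   0.85    -0.30    -0.05    -0.10]
  [  -0.30     0.85    -0.40    -0.05]
  [  -0.20    -0.05     0.65    -0.15]
  [  -0.25    -0.05    -0.10     1.00]
d = (I − A) x:
  d_P = (+0.85)·1350 + (-0.30)·1400 + (-0.05)·1050 + (-0.10)·650 = 610.0
  d_T = (-0.30)·1350 + (+0.85)·1400 + (-0.40)·1050 + (-0.05)·650 = 332.5
  d_F = (-0.20)·1350 + (-0.05)·1400 + (+0.65)·1050 + (-0.15)·650 = 245.0
  d_C = (-0.25)·1350 + (-0.05)·1400 + (-0.10)·1050 + (+1.00)·650 = 137.5

d_P = 610.0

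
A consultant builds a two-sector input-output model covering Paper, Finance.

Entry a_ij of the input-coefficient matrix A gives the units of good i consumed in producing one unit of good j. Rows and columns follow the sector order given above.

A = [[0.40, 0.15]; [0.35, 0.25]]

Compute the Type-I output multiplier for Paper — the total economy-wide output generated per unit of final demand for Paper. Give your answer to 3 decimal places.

I − A =
  [   0.60    -0.15]
  [  -0.35     0.75]
det(I−A) = (0.60)(0.75) − (-0.15)(-0.35) = 0.3975
adj(I−A) = [[0.75, 0.15], [0.35, 0.60]]
(I − A)⁻¹ = adj(I−A) / det(I−A) ≈
  [   1.8868     0.3774]
  [   0.8805     1.5094]
The output multiplier for sector j is the column-j sum of the Leontief inverse (I − A)⁻¹ = adj(I−A) / det(I−A).
Column 1 of adj(I−A): (0.75, 0.35); det(I−A) = 0.3975.
m_1 = (0.75 + 0.35) / 0.3975 = 1.10 / 0.3975 ≈ 2.767.

m_1 = 2.767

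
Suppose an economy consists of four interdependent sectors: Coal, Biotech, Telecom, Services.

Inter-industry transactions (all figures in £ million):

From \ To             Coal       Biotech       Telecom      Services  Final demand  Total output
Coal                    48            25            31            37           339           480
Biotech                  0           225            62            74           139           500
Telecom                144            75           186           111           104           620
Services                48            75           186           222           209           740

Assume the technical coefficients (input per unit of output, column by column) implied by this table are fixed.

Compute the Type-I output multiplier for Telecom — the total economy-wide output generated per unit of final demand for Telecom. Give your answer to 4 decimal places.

m_T = 3.3782

Technical coefficients a_ij = z_ij / X_j:
  a_CC = 48/480 = 0.10, a_BC = 0/480 = 0.00, a_TC = 144/480 = 0.30, a_SC = 48/480 = 0.10
  a_CB = 25/500 = 0.05, a_BB = 225/500 = 0.45, a_TB = 75/500 = 0.15, a_SB = 75/500 = 0.15
  a_CT = 31/620 = 0.05, a_BT = 62/620 = 0.10, a_TT = 186/620 = 0.30, a_ST = 186/620 = 0.30
  a_CS = 37/740 = 0.05, a_BS = 74/740 = 0.10, a_TS = 111/740 = 0.15, a_SS = 222/740 = 0.30
I − A =
  [   0.90    -0.05    -0.05    -0.05]
  [   0.00     0.55    -0.10    -0.10]
  [  -0.30    -0.15     0.70    -0.15]
  [  -0.10    -0.15    -0.30     0.70]
Compute the cofactors C_ij = (−1)^(i+j)·(3×3 minor ij) of I−A; the adjugate is their transpose:
adj(I−A) = Cᵀ =
  [ 0.217000   0.036125   0.032500   0.027625]
  [ 0.038500   0.381250   0.090000   0.076500]
  [ 0.120750   0.127500   0.329750   0.097500]
  [ 0.091000   0.141500   0.165250   0.323250]
det(I−A) = Σ_j (I−A)_1j·C_1j = (0.90)(0.217000) + (-0.05)(0.038500) + (-0.05)(0.120750) + (-0.05)(0.091000) = 0.1827875
(I − A)⁻¹ = adj(I−A) / det(I−A) ≈
  [   1.18717     0.19763     0.17780     0.15113]
  [   0.21063     2.08576     0.49238     0.41852]
  [   0.66060     0.69753     1.80401     0.53341]
  [   0.49785     0.77412     0.90406     1.76845]
The output multiplier for sector j is the column-j sum of the Leontief inverse (I − A)⁻¹ = adj(I−A) / det(I−A).
Column T of adj(I−A): (0.032500, 0.090000, 0.329750, 0.165250); det(I−A) = 0.1827875.
m_T = (0.032500 + 0.090000 + 0.329750 + 0.165250) / 0.1827875 = 0.6175 / 0.1827875 ≈ 3.3782.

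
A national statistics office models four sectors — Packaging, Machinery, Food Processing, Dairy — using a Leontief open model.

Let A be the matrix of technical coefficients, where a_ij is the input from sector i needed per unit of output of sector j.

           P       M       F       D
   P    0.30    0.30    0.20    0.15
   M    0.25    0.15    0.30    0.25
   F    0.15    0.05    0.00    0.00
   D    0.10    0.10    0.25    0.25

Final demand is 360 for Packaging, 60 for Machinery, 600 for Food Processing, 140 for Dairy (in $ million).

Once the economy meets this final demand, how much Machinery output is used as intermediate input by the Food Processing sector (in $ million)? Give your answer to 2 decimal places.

I − A =
  [   0.70    -0.30    -0.20    -0.15]
  [  -0.25     0.85    -0.30    -0.25]
  [  -0.15    -0.05     1.00     0.00]
  [  -0.10    -0.10    -0.25     0.75]
Compute the cofactors C_ij = (−1)^(i+j)·(3×3 minor ij) of I−A; the adjugate is their transpose:
adj(I−A) = Cᵀ =
  [ 0.598125   0.249375   0.245125   0.202750]
  [ 0.255625   0.481875   0.248625   0.211750]
  [ 0.102500   0.061500   0.348500   0.041000]
  [ 0.148000   0.118000   0.182000   0.468000]
det(I−A) = Σ_j (I−A)_1j·C_1j = (0.70)(0.598125) + (-0.30)(0.255625) + (-0.20)(0.102500) + (-0.15)(0.148000) = 0.2993
(I − A)⁻¹ = adj(I−A) / det(I−A) ≈
  [   1.9984     0.8332     0.8190     0.6774]
  [   0.8541     1.6100     0.8307     0.7075]
  [   0.3425     0.2055     1.1644     0.1370]
  [   0.4945     0.3943     0.6081     1.5636]
First solve x = (I − A)⁻¹ d = adj(I−A)·d / det(I−A); in particular x_F = (0.102500·360 + 0.061500·60 + 0.348500·600 + 0.041000·140) / 0.2993 = 255.43 / 0.2993 ≈ 853.4247.
Intermediate flow from M to F: z_MF = a_MF · x_F = 0.30 × 255.43 / 0.2993 = 76.629 / 0.2993 ≈ 256.03.

z_MF = 256.03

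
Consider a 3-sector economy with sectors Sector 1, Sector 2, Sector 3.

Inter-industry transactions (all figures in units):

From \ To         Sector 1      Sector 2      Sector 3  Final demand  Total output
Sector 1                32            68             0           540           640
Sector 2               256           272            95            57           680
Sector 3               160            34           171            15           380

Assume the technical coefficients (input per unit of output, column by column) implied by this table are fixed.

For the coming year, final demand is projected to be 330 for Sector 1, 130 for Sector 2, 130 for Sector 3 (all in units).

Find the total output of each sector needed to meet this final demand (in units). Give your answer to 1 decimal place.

Technical coefficients a_ij = z_ij / X_j:
  a_11 = 32/640 = 0.05, a_21 = 256/640 = 0.40, a_31 = 160/640 = 0.25
  a_12 = 68/680 = 0.10, a_22 = 272/680 = 0.40, a_32 = 34/680 = 0.05
  a_13 = 0/380 = 0.00, a_23 = 95/380 = 0.25, a_33 = 171/380 = 0.45
I − A =
  [   0.95    -0.10     0.00]
  [  -0.40     0.60    -0.25]
  [  -0.25    -0.05     0.55]
Cofactors of I−A, C_ij = (−1)^(i+j)·(minor ij) (rows/columns in the sector order above):
  C_11 = (0.60)(0.55) − (-0.25)(-0.05) = 0.3175
  C_12 = −[(-0.40)(0.55) − (-0.25)(-0.25)] = 0.2825
  C_13 = (-0.40)(-0.05) − (0.60)(-0.25) = 0.1700
  C_21 = −[(-0.10)(0.55) − (0.00)(-0.05)] = 0.0550
  C_22 = (0.95)(0.55) − (0.00)(-0.25) = 0.5225
  C_23 = −[(0.95)(-0.05) − (-0.10)(-0.25)] = 0.0725
  C_31 = (-0.10)(-0.25) − (0.00)(0.60) = 0.0250
  C_32 = −[(0.95)(-0.25) − (0.00)(-0.40)] = 0.2375
  C_33 = (0.95)(0.60) − (-0.10)(-0.40) = 0.5300
det(I−A) = Σ_j (I−A)_1j·C_1j = (0.95)(0.3175) + (-0.10)(0.2825) + (0.00)(0.1700) = 0.273375
adj(I−A) = Cᵀ =
  [ 0.3175   0.0550   0.0250]
  [ 0.2825   0.5225   0.2375]
  [ 0.1700   0.0725   0.5300]
(I − A)⁻¹ = adj(I−A) / det(I−A) ≈
  [   1.1614     0.2012     0.0914]
  [   1.0334     1.9113     0.8688]
  [   0.6219     0.2652     1.9387]
x = (I − A)⁻¹ d = adj(I−A)·d / det(I−A), with det(I−A) = 0.273375:
  x_1 = (0.3175·330 + 0.0550·130 + 0.0250·130) / 0.273375 = 115.175 / 0.273375 ≈ 421.3
  x_2 = (0.2825·330 + 0.5225·130 + 0.2375·130) / 0.273375 = 192.025 / 0.273375 ≈ 702.4
  x_3 = (0.1700·330 + 0.0725·130 + 0.5300·130) / 0.273375 = 134.425 / 0.273375 ≈ 491.7

x_1 = 421.3, x_2 = 702.4, x_3 = 491.7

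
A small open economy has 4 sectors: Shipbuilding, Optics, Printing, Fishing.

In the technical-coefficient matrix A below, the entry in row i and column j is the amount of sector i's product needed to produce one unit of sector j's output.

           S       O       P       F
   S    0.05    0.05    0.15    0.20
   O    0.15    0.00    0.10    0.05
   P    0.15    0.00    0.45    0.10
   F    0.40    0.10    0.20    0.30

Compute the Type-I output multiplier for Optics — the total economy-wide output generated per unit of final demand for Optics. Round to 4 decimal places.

m_O = 1.4626

I − A =
  [   0.95    -0.05    -0.15    -0.20]
  [  -0.15     1.00    -0.10    -0.05]
  [  -0.15     0.00     0.55    -0.10]
  [  -0.40    -0.10    -0.20     0.70]
Compute the cofactors C_ij = (−1)^(i+j)·(3×3 minor ij) of I−A; the adjugate is their transpose:
adj(I−A) = Cᵀ =
  [ 0.361250   0.030750   0.150250   0.126875]
  [ 0.081750   0.275000   0.092750   0.056250]
  [ 0.145750   0.019750   0.571000   0.124625]
  [ 0.259750   0.062500   0.262250   0.495125]
det(I−A) = Σ_j (I−A)_1j·C_1j = (0.95)(0.361250) + (-0.05)(0.081750) + (-0.15)(0.145750) + (-0.20)(0.259750) = 0.2652875
(I − A)⁻¹ = adj(I−A) / det(I−A) ≈
  [   1.36173     0.11591     0.56637     0.47825]
  [   0.30816     1.03661     0.34962     0.21203]
  [   0.54940     0.07445     2.15238     0.46977]
  [   0.97913     0.23559     0.98855     1.86637]
The output multiplier for sector j is the column-j sum of the Leontief inverse (I − A)⁻¹ = adj(I−A) / det(I−A).
Column O of adj(I−A): (0.030750, 0.275000, 0.019750, 0.062500); det(I−A) = 0.2652875.
m_O = (0.030750 + 0.275000 + 0.019750 + 0.062500) / 0.2652875 = 0.388 / 0.2652875 ≈ 1.4626.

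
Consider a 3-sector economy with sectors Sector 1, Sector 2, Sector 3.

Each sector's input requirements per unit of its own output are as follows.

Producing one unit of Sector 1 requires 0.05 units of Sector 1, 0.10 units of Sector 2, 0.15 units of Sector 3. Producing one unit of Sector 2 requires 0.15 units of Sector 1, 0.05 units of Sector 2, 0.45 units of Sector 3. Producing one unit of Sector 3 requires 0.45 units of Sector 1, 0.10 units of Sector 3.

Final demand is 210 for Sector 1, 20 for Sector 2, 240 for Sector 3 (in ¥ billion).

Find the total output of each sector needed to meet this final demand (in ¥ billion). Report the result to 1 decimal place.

I − A =
  [   0.95    -0.15    -0.45]
  [  -0.10     0.95     0.00]
  [  -0.15    -0.45     0.90]
Cofactors of I−A, C_ij = (−1)^(i+j)·(minor ij) (rows/columns in the sector order above):
  C_11 = (0.95)(0.90) − (0.00)(-0.45) = 0.8550
  C_12 = −[(-0.10)(0.90) − (0.00)(-0.15)] = 0.0900
  C_13 = (-0.10)(-0.45) − (0.95)(-0.15) = 0.1875
  C_21 = −[(-0.15)(0.90) − (-0.45)(-0.45)] = 0.3375
  C_22 = (0.95)(0.90) − (-0.45)(-0.15) = 0.7875
  C_23 = −[(0.95)(-0.45) − (-0.15)(-0.15)] = 0.4500
  C_31 = (-0.15)(0.00) − (-0.45)(0.95) = 0.4275
  C_32 = −[(0.95)(0.00) − (-0.45)(-0.10)] = 0.0450
  C_33 = (0.95)(0.95) − (-0.15)(-0.10) = 0.8875
det(I−A) = Σ_j (I−A)_1j·C_1j = (0.95)(0.8550) + (-0.15)(0.0900) + (-0.45)(0.1875) = 0.714375
adj(I−A) = Cᵀ =
  [ 0.8550   0.3375   0.4275]
  [ 0.0900   0.7875   0.0450]
  [ 0.1875   0.4500   0.8875]
(I − A)⁻¹ = adj(I−A) / det(I−A) ≈
  [   1.1969     0.4724     0.5984]
  [   0.1260     1.1024     0.0630]
  [   0.2625     0.6299     1.2423]
x = (I − A)⁻¹ d = adj(I−A)·d / det(I−A), with det(I−A) = 0.714375:
  x_1 = (0.8550·210 + 0.3375·20 + 0.4275·240) / 0.714375 = 288.90 / 0.714375 ≈ 404.4
  x_2 = (0.0900·210 + 0.7875·20 + 0.0450·240) / 0.714375 = 45.45 / 0.714375 ≈ 63.6
  x_3 = (0.1875·210 + 0.4500·20 + 0.8875·240) / 0.714375 = 261.375 / 0.714375 ≈ 365.9

x_1 = 404.4, x_2 = 63.6, x_3 = 365.9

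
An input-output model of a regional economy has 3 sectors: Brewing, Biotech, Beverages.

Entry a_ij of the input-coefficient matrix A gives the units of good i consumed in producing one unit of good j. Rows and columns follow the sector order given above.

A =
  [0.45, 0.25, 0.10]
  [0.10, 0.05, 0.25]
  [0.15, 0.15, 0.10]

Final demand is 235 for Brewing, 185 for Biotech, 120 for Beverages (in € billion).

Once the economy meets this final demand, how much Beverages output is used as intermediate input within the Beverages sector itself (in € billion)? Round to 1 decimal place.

I − A =
  [   0.55    -0.25    -0.10]
  [  -0.10     0.95    -0.25]
  [  -0.15    -0.15     0.90]
Cofactors of I−A, C_ij = (−1)^(i+j)·(minor ij) (rows/columns in the sector order above):
  C_11 = (0.95)(0.90) − (-0.25)(-0.15) = 0.8175
  C_12 = −[(-0.10)(0.90) − (-0.25)(-0.15)] = 0.1275
  C_13 = (-0.10)(-0.15) − (0.95)(-0.15) = 0.1575
  C_21 = −[(-0.25)(0.90) − (-0.10)(-0.15)] = 0.2400
  C_22 = (0.55)(0.90) − (-0.10)(-0.15) = 0.4800
  C_23 = −[(0.55)(-0.15) − (-0.25)(-0.15)] = 0.1200
  C_31 = (-0.25)(-0.25) − (-0.10)(0.95) = 0.1575
  C_32 = −[(0.55)(-0.25) − (-0.10)(-0.10)] = 0.1475
  C_33 = (0.55)(0.95) − (-0.25)(-0.10) = 0.4975
det(I−A) = Σ_j (I−A)_1j·C_1j = (0.55)(0.8175) + (-0.25)(0.1275) + (-0.10)(0.1575) = 0.4020
adj(I−A) = Cᵀ =
  [ 0.8175   0.2400   0.1575]
  [ 0.1275   0.4800   0.1475]
  [ 0.1575   0.1200   0.4975]
(I − A)⁻¹ = adj(I−A) / det(I−A) ≈
  [   2.0336     0.5970     0.3918]
  [   0.3172     1.1940     0.3669]
  [   0.3918     0.2985     1.2376]
First solve x = (I − A)⁻¹ d = adj(I−A)·d / det(I−A); in particular x_3 = (0.1575·235 + 0.1200·185 + 0.4975·120) / 0.4020 = 118.9125 / 0.4020 ≈ 295.802.
Intermediate flow from 3 to 3: z_33 = a_33 · x_3 = 0.10 × 118.9125 / 0.4020 = 11.89125 / 0.4020 ≈ 29.6.

z_33 = 29.6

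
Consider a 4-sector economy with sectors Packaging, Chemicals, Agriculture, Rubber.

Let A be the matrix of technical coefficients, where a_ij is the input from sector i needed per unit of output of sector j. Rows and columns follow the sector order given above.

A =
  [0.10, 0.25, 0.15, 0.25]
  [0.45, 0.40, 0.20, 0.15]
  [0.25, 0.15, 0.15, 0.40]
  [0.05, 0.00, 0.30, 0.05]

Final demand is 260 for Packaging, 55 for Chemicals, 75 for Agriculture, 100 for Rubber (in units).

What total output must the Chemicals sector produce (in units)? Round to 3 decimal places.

x_C = 967.310

I − A =
  [   0.90    -0.25    -0.15    -0.25]
  [  -0.45     0.60    -0.20    -0.15]
  [  -0.25    -0.15     0.85    -0.40]
  [  -0.05     0.00    -0.30     0.95]
Compute the cofactors C_ij = (−1)^(i+j)·(3×3 minor ij) of I−A; the adjugate is their transpose:
adj(I−A) = Cᵀ =
  [ 0.37725   0.20450   0.18925   0.21125]
  [ 0.37850   0.55075   0.30800   0.31625]
  [ 0.21975   0.19075   0.39675   0.25500]
  [ 0.08925   0.07100   0.13525   0.29125]
det(I−A) = Σ_j (I−A)_1j·C_1j = (0.90)(0.37725) + (-0.25)(0.37850) + (-0.15)(0.21975) + (-0.25)(0.08925) = 0.189625
(I − A)⁻¹ = adj(I−A) / det(I−A) ≈
  [   1.9895     1.0784     0.9980     1.1140]
  [   1.9960     2.9044     1.6243     1.6678]
  [   1.1589     1.0059     2.0923     1.3448]
  [   0.4707     0.3744     0.7132     1.5359]
x = (I − A)⁻¹ d = adj(I−A)·d / det(I−A), with det(I−A) = 0.189625:
  x_P = (0.37725·260 + 0.20450·55 + 0.18925·75 + 0.21125·100) / 0.189625 = 144.65125 / 0.189625 ≈ 762.828
  x_C = (0.37850·260 + 0.55075·55 + 0.30800·75 + 0.31625·100) / 0.189625 = 183.42625 / 0.189625 ≈ 967.310
  x_A = (0.21975·260 + 0.19075·55 + 0.39675·75 + 0.25500·100) / 0.189625 = 122.8825 / 0.189625 ≈ 648.029
  x_R = (0.08925·260 + 0.07100·55 + 0.13525·75 + 0.29125·100) / 0.189625 = 66.37875 / 0.189625 ≈ 350.053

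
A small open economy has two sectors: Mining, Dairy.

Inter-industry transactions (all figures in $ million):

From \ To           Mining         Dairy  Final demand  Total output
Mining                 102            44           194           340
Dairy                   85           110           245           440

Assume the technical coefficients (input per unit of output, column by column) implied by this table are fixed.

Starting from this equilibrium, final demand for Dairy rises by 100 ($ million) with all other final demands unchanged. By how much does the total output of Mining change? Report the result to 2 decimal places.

Technical coefficients a_ij = z_ij / X_j:
  a_MM = 102/340 = 0.30, a_DM = 85/340 = 0.25
  a_MD = 44/440 = 0.10, a_DD = 110/440 = 0.25
I − A =
  [   0.70    -0.10]
  [  -0.25     0.75]
det(I−A) = (0.70)(0.75) − (-0.10)(-0.25) = 0.5000
adj(I−A) = [[0.75, 0.10], [0.25, 0.70]]
(I − A)⁻¹ = adj(I−A) / det(I−A) ≈
  [   1.5000     0.2000]
  [   0.5000     1.4000]
Δx = (I − A)⁻¹ Δd with Δd having +100 in the Dairy component and 0 elsewhere.
So Δx_M = L_MD · (+100), where L_MD = adj(I−A)_MD / det(I−A) = 0.10 / 0.5000.
Δx_M = 0.10 × (+100) / 0.5000 = 10.00 / 0.5000 = 20.00.

Δx_M = 20.00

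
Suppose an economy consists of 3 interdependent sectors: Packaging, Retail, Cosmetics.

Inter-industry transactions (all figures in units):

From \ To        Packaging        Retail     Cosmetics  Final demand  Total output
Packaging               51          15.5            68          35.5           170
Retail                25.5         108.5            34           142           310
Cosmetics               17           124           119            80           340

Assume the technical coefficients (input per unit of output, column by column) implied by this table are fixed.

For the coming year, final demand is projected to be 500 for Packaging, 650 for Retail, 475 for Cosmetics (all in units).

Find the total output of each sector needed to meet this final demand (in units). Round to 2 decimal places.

x_P = 1383.89, x_R = 1617.69, x_C = 1939.18

Technical coefficients a_ij = z_ij / X_j:
  a_PP = 51/170 = 0.30, a_RP = 25.5/170 = 0.15, a_CP = 17/170 = 0.10
  a_PR = 15.5/310 = 0.05, a_RR = 108.5/310 = 0.35, a_CR = 124/310 = 0.40
  a_PC = 68/340 = 0.20, a_RC = 34/340 = 0.10, a_CC = 119/340 = 0.35
I − A =
  [   0.70    -0.05    -0.20]
  [  -0.15     0.65    -0.10]
  [  -0.10    -0.40     0.65]
Cofactors of I−A, C_ij = (−1)^(i+j)·(minor ij) (rows/columns in the sector order above):
  C_11 = (0.65)(0.65) − (-0.10)(-0.40) = 0.3825
  C_12 = −[(-0.15)(0.65) − (-0.10)(-0.10)] = 0.1075
  C_13 = (-0.15)(-0.40) − (0.65)(-0.10) = 0.1250
  C_21 = −[(-0.05)(0.65) − (-0.20)(-0.40)] = 0.1125
  C_22 = (0.70)(0.65) − (-0.20)(-0.10) = 0.4350
  C_23 = −[(0.70)(-0.40) − (-0.05)(-0.10)] = 0.2850
  C_31 = (-0.05)(-0.10) − (-0.20)(0.65) = 0.1350
  C_32 = −[(0.70)(-0.10) − (-0.20)(-0.15)] = 0.1000
  C_33 = (0.70)(0.65) − (-0.05)(-0.15) = 0.4475
det(I−A) = Σ_j (I−A)_1j·C_1j = (0.70)(0.3825) + (-0.05)(0.1075) + (-0.20)(0.1250) = 0.237375
adj(I−A) = Cᵀ =
  [ 0.3825   0.1125   0.1350]
  [ 0.1075   0.4350   0.1000]
  [ 0.1250   0.2850   0.4475]
(I − A)⁻¹ = adj(I−A) / det(I−A) ≈
  [   1.6114     0.4739     0.5687]
  [   0.4529     1.8325     0.4213]
  [   0.5266     1.2006     1.8852]
x = (I − A)⁻¹ d = adj(I−A)·d / det(I−A), with det(I−A) = 0.237375:
  x_P = (0.3825·500 + 0.1125·650 + 0.1350·475) / 0.237375 = 328.50 / 0.237375 ≈ 1383.89
  x_R = (0.1075·500 + 0.4350·650 + 0.1000·475) / 0.237375 = 384.00 / 0.237375 ≈ 1617.69
  x_C = (0.1250·500 + 0.2850·650 + 0.4475·475) / 0.237375 = 460.3125 / 0.237375 ≈ 1939.18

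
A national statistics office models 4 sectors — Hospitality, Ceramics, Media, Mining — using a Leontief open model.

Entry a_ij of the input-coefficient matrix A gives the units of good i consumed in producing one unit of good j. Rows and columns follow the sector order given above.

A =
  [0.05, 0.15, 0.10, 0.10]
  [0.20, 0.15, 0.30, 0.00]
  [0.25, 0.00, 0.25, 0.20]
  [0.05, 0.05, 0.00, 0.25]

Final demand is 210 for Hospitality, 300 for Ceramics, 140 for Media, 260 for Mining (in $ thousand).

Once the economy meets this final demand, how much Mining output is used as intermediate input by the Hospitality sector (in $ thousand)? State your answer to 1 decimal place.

z_41 = 20.2

I − A =
  [   0.95    -0.15    -0.10    -0.10]
  [  -0.20     0.85    -0.30     0.00]
  [  -0.25     0.00     0.75    -0.20]
  [  -0.05    -0.05     0.00     0.75]
Compute the cofactors C_ij = (−1)^(i+j)·(3×3 minor ij) of I−A; the adjugate is their transpose:
adj(I−A) = Cᵀ =
  [ 0.475125   0.089125   0.099000   0.089750]
  [ 0.171750   0.510875   0.227250   0.083500]
  [ 0.169875   0.040375   0.577875   0.176750]
  [ 0.043125   0.040000   0.021750   0.550625]
det(I−A) = Σ_j (I−A)_1j·C_1j = (0.95)(0.475125) + (-0.15)(0.171750) + (-0.10)(0.169875) + (-0.10)(0.043125) = 0.40430625
(I − A)⁻¹ = adj(I−A) / det(I−A) ≈
  [   1.1752     0.2204     0.2449     0.2220]
  [   0.4248     1.2636     0.5621     0.2065]
  [   0.4202     0.0999     1.4293     0.4372]
  [   0.1067     0.0989     0.0538     1.3619]
First solve x = (I − A)⁻¹ d = adj(I−A)·d / det(I−A); in particular x_1 = (0.475125·210 + 0.089125·300 + 0.099000·140 + 0.089750·260) / 0.40430625 = 163.70875 / 0.40430625 ≈ 404.913.
Intermediate flow from 4 to 1: z_41 = a_41 · x_1 = 0.05 × 163.70875 / 0.40430625 = 8.1854375 / 0.40430625 ≈ 20.2.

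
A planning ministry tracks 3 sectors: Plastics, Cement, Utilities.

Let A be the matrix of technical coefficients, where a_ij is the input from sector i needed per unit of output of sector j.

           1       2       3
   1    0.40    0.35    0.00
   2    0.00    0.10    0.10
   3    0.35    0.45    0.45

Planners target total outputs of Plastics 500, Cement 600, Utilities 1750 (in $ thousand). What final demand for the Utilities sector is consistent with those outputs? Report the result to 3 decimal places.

d_3 = 517.500

I − A =
  [   0.60    -0.35     0.00]
  [   0.00     0.90    -0.10]
  [  -0.35    -0.45     0.55]
d = (I − A) x:
  d_1 = (+0.60)·500 + (-0.35)·600 + (+0.00)·1750 = 90.000
  d_2 = (+0.00)·500 + (+0.90)·600 + (-0.10)·1750 = 365.000
  d_3 = (-0.35)·500 + (-0.45)·600 + (+0.55)·1750 = 517.500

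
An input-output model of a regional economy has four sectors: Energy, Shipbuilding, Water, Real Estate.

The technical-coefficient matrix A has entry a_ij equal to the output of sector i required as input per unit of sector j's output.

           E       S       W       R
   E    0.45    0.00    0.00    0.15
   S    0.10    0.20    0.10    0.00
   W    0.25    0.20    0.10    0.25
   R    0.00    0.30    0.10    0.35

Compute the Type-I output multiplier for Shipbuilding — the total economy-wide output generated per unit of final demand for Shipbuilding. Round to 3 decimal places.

m_S = 2.785

I − A =
  [   0.55     0.00     0.00    -0.15]
  [  -0.10     0.80    -0.10     0.00]
  [  -0.25    -0.20     0.90    -0.25]
  [   0.00    -0.30    -0.10     0.65]
Compute the cofactors C_ij = (−1)^(i+j)·(3×3 minor ij) of I−A; the adjugate is their transpose:
adj(I−A) = Cᵀ =
  [ 0.42750   0.04350   0.01650   0.10500]
  [ 0.07225   0.30425   0.03725   0.03100]
  [ 0.15050   0.12400   0.28150   0.14300]
  [ 0.05650   0.15950   0.06050   0.38500]
det(I−A) = Σ_j (I−A)_1j·C_1j = (0.55)(0.42750) + (0.00)(0.07225) + (0.00)(0.15050) + (-0.15)(0.05650) = 0.22665
(I − A)⁻¹ = adj(I−A) / det(I−A) ≈
  [   1.8862     0.1919     0.0728     0.4633]
  [   0.3188     1.3424     0.1644     0.1368]
  [   0.6640     0.5471     1.2420     0.6309]
  [   0.2493     0.7037     0.2669     1.6987]
The output multiplier for sector j is the column-j sum of the Leontief inverse (I − A)⁻¹ = adj(I−A) / det(I−A).
Column S of adj(I−A): (0.04350, 0.30425, 0.12400, 0.15950); det(I−A) = 0.22665.
m_S = (0.04350 + 0.30425 + 0.12400 + 0.15950) / 0.22665 = 0.63125 / 0.22665 ≈ 2.785.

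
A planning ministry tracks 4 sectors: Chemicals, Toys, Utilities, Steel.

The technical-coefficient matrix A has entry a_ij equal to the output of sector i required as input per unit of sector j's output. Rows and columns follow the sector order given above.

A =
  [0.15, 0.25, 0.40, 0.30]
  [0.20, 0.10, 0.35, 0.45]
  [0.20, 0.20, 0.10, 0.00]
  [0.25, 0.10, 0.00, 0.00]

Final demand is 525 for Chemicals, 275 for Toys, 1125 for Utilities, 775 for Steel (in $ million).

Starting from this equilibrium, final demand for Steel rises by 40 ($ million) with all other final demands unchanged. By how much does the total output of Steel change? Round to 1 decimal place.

I − A =
  [   0.85    -0.25    -0.40    -0.30]
  [  -0.20     0.90    -0.35    -0.45]
  [  -0.20    -0.20     0.90     0.00]
  [  -0.25    -0.10     0.00     1.00]
Compute the cofactors C_ij = (−1)^(i+j)·(3×3 minor ij) of I−A; the adjugate is their transpose:
adj(I−A) = Cᵀ =
  [ 0.699500   0.332000   0.440000   0.359250]
  [ 0.351250   0.617500   0.396250   0.383250]
  [ 0.233500   0.211000   0.575125   0.165000]
  [ 0.210000   0.144750   0.149625   0.478500]
det(I−A) = Σ_j (I−A)_1j·C_1j = (0.85)(0.699500) + (-0.25)(0.351250) + (-0.40)(0.233500) + (-0.30)(0.210000) = 0.3503625
(I − A)⁻¹ = adj(I−A) / det(I−A) ≈
  [   1.9965     0.9476     1.2558     1.0254]
  [   1.0025     1.7625     1.1310     1.0939]
  [   0.6665     0.6022     1.6415     0.4709]
  [   0.5994     0.4131     0.4271     1.3657]
Δx = (I − A)⁻¹ Δd with Δd having +40 in the Steel component and 0 elsewhere.
So Δx_S = L_SS · (+40), where L_SS = adj(I−A)_SS / det(I−A) = 0.478500 / 0.3503625.
Δx_S = 0.478500 × (+40) / 0.3503625 = 19.14 / 0.3503625 ≈ 54.6.

Δx_S = 54.6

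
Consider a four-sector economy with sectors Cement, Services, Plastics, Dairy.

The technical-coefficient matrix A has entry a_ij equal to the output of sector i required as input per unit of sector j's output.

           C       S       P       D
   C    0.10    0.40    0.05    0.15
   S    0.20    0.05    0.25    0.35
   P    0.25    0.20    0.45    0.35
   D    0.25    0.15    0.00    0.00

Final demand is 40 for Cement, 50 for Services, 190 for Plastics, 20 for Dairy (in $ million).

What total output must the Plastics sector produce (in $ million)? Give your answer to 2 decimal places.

I − A =
  [   0.90    -0.40    -0.05    -0.15]
  [  -0.20     0.95    -0.25    -0.35]
  [  -0.25    -0.20     0.55    -0.35]
  [  -0.25    -0.15     0.00     1.00]
Compute the cofactors C_ij = (−1)^(i+j)·(3×3 minor ij) of I−A; the adjugate is their transpose:
adj(I−A) = Cᵀ =
  [ 0.430500   0.245000   0.150500   0.203000]
  [ 0.242500   0.457500   0.230000   0.277000]
  [ 0.375500   0.360375   0.652625   0.410875]
  [ 0.144000   0.129875   0.072125   0.342375]
det(I−A) = Σ_j (I−A)_1j·C_1j = (0.90)(0.430500) + (-0.40)(0.242500) + (-0.05)(0.375500) + (-0.15)(0.144000) = 0.250075
(I − A)⁻¹ = adj(I−A) / det(I−A) ≈
  [   1.7215     0.9797     0.6018     0.8118]
  [   0.9697     1.8295     0.9197     1.1077]
  [   1.5015     1.4411     2.6097     1.6430]
  [   0.5758     0.5193     0.2884     1.3691]
x = (I − A)⁻¹ d = adj(I−A)·d / det(I−A), with det(I−A) = 0.250075:
  x_C = (0.430500·40 + 0.245000·50 + 0.150500·190 + 0.203000·20) / 0.250075 = 62.125 / 0.250075 ≈ 248.43
  x_S = (0.242500·40 + 0.457500·50 + 0.230000·190 + 0.277000·20) / 0.250075 = 81.815 / 0.250075 ≈ 327.16
  x_P = (0.375500·40 + 0.360375·50 + 0.652625·190 + 0.410875·20) / 0.250075 = 165.255 / 0.250075 ≈ 660.82
  x_D = (0.144000·40 + 0.129875·50 + 0.072125·190 + 0.342375·20) / 0.250075 = 32.805 / 0.250075 ≈ 131.18

x_P = 660.82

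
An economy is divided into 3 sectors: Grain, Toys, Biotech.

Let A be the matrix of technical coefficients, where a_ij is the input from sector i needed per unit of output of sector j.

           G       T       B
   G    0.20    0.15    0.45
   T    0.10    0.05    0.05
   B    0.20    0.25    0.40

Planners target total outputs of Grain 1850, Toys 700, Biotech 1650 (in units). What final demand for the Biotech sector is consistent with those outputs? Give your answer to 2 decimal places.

d_B = 445.00

I − A =
  [   0.80    -0.15    -0.45]
  [  -0.10     0.95    -0.05]
  [  -0.20    -0.25     0.60]
d = (I − A) x:
  d_G = (+0.80)·1850 + (-0.15)·700 + (-0.45)·1650 = 632.50
  d_T = (-0.10)·1850 + (+0.95)·700 + (-0.05)·1650 = 397.50
  d_B = (-0.20)·1850 + (-0.25)·700 + (+0.60)·1650 = 445.00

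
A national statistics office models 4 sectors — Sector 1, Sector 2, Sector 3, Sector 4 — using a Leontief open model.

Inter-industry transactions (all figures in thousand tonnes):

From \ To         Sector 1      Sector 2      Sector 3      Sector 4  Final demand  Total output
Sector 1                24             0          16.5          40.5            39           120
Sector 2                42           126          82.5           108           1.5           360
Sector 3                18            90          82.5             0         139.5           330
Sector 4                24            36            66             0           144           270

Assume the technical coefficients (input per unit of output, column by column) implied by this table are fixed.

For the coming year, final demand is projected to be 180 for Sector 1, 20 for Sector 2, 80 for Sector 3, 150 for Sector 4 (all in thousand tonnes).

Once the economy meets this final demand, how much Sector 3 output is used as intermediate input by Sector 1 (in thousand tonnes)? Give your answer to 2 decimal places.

z_31 = 46.44

Technical coefficients a_ij = z_ij / X_j:
  a_11 = 24/120 = 0.20, a_21 = 42/120 = 0.35, a_31 = 18/120 = 0.15, a_41 = 24/120 = 0.20
  a_12 = 0/360 = 0.00, a_22 = 126/360 = 0.35, a_32 = 90/360 = 0.25, a_42 = 36/360 = 0.10
  a_13 = 16.5/330 = 0.05, a_23 = 82.5/330 = 0.25, a_33 = 82.5/330 = 0.25, a_43 = 66/330 = 0.20
  a_14 = 40.5/270 = 0.15, a_24 = 108/270 = 0.40, a_34 = 0/270 = 0.00, a_44 = 0/270 = 0.00
I − A =
  [   0.80     0.00    -0.05    -0.15]
  [  -0.35     0.65    -0.25    -0.40]
  [  -0.15    -0.25     0.75     0.00]
  [  -0.20    -0.10    -0.20     1.00]
Compute the cofactors C_ij = (−1)^(i+j)·(3×3 minor ij) of I−A; the adjugate is their transpose:
adj(I−A) = Cᵀ =
  [ 0.37500   0.03125   0.05375   0.06875]
  [ 0.37200   0.56550   0.28850   0.28200]
  [ 0.19900   0.19475   0.46325   0.10775]
  [ 0.15200   0.10175   0.13225   0.33075]
det(I−A) = Σ_j (I−A)_1j·C_1j = (0.80)(0.37500) + (0.00)(0.37200) + (-0.05)(0.19900) + (-0.15)(0.15200) = 0.26725
(I − A)⁻¹ = adj(I−A) / det(I−A) ≈
  [   1.4032     0.1169     0.2011     0.2572]
  [   1.3920     2.1160     1.0795     1.0552]
  [   0.7446     0.7287     1.7334     0.4032]
  [   0.5688     0.3807     0.4949     1.2376]
First solve x = (I − A)⁻¹ d = adj(I−A)·d / det(I−A); in particular x_1 = (0.37500·180 + 0.03125·20 + 0.05375·80 + 0.06875·150) / 0.26725 = 82.7375 / 0.26725 ≈ 309.5884.
Intermediate flow from 3 to 1: z_31 = a_31 · x_1 = 0.15 × 82.7375 / 0.26725 = 12.410625 / 0.26725 ≈ 46.44.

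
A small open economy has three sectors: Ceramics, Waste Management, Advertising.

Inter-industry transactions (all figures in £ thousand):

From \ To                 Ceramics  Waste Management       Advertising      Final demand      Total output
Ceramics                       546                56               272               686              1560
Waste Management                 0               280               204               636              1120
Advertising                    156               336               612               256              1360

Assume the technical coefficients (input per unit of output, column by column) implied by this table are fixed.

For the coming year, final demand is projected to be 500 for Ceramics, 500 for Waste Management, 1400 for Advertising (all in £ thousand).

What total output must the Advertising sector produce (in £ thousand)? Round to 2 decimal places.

Technical coefficients a_ij = z_ij / X_j:
  a_11 = 546/1560 = 0.35, a_21 = 0/1560 = 0.00, a_31 = 156/1560 = 0.10
  a_12 = 56/1120 = 0.05, a_22 = 280/1120 = 0.25, a_32 = 336/1120 = 0.30
  a_13 = 272/1360 = 0.20, a_23 = 204/1360 = 0.15, a_33 = 612/1360 = 0.45
I − A =
  [   0.65    -0.05    -0.20]
  [   0.00     0.75    -0.15]
  [  -0.10    -0.30     0.55]
Cofactors of I−A, C_ij = (−1)^(i+j)·(minor ij) (rows/columns in the sector order above):
  C_11 = (0.75)(0.55) − (-0.15)(-0.30) = 0.3675
  C_12 = −[(0.00)(0.55) − (-0.15)(-0.10)] = 0.0150
  C_13 = (0.00)(-0.30) − (0.75)(-0.10) = 0.0750
  C_21 = −[(-0.05)(0.55) − (-0.20)(-0.30)] = 0.0875
  C_22 = (0.65)(0.55) − (-0.20)(-0.10) = 0.3375
  C_23 = −[(0.65)(-0.30) − (-0.05)(-0.10)] = 0.2000
  C_31 = (-0.05)(-0.15) − (-0.20)(0.75) = 0.1575
  C_32 = −[(0.65)(-0.15) − (-0.20)(0.00)] = 0.0975
  C_33 = (0.65)(0.75) − (-0.05)(0.00) = 0.4875
det(I−A) = Σ_j (I−A)_1j·C_1j = (0.65)(0.3675) + (-0.05)(0.0150) + (-0.20)(0.0750) = 0.223125
adj(I−A) = Cᵀ =
  [ 0.3675   0.0875   0.1575]
  [ 0.0150   0.3375   0.0975]
  [ 0.0750   0.2000   0.4875]
(I − A)⁻¹ = adj(I−A) / det(I−A) ≈
  [   1.6471     0.3922     0.7059]
  [   0.0672     1.5126     0.4370]
  [   0.3361     0.8964     2.1849]
x = (I − A)⁻¹ d = adj(I−A)·d / det(I−A), with det(I−A) = 0.223125:
  x_1 = (0.3675·500 + 0.0875·500 + 0.1575·1400) / 0.223125 = 448.00 / 0.223125 ≈ 2007.84
  x_2 = (0.0150·500 + 0.3375·500 + 0.0975·1400) / 0.223125 = 312.75 / 0.223125 ≈ 1401.68
  x_3 = (0.0750·500 + 0.2000·500 + 0.4875·1400) / 0.223125 = 820.00 / 0.223125 ≈ 3675.07

x_3 = 3675.07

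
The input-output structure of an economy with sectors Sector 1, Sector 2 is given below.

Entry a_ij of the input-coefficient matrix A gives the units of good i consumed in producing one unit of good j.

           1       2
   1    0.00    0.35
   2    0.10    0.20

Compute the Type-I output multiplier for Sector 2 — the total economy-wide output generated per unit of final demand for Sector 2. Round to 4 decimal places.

m_2 = 1.7647

I − A =
  [   1.00    -0.35]
  [  -0.10     0.80]
det(I−A) = (1.00)(0.80) − (-0.35)(-0.10) = 0.7650
adj(I−A) = [[0.80, 0.35], [0.10, 1.00]]
(I − A)⁻¹ = adj(I−A) / det(I−A) ≈
  [   1.04575     0.45752]
  [   0.13072     1.30719]
The output multiplier for sector j is the column-j sum of the Leontief inverse (I − A)⁻¹ = adj(I−A) / det(I−A).
Column 2 of adj(I−A): (0.35, 1.00); det(I−A) = 0.7650.
m_2 = (0.35 + 1.00) / 0.7650 = 1.35 / 0.7650 ≈ 1.7647.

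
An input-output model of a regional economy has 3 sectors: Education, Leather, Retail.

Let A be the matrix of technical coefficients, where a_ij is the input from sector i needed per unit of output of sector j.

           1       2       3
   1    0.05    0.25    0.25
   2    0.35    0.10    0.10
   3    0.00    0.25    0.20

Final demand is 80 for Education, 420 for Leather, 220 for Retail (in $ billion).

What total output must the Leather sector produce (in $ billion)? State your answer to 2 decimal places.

I − A =
  [   0.95    -0.25    -0.25]
  [  -0.35     0.90    -0.10]
  [   0.00    -0.25     0.80]
Cofactors of I−A, C_ij = (−1)^(i+j)·(minor ij) (rows/columns in the sector order above):
  C_11 = (0.90)(0.80) − (-0.10)(-0.25) = 0.6950
  C_12 = −[(-0.35)(0.80) − (-0.10)(0.00)] = 0.2800
  C_13 = (-0.35)(-0.25) − (0.90)(0.00) = 0.0875
  C_21 = −[(-0.25)(0.80) − (-0.25)(-0.25)] = 0.2625
  C_22 = (0.95)(0.80) − (-0.25)(0.00) = 0.7600
  C_23 = −[(0.95)(-0.25) − (-0.25)(0.00)] = 0.2375
  C_31 = (-0.25)(-0.10) − (-0.25)(0.90) = 0.2500
  C_32 = −[(0.95)(-0.10) − (-0.25)(-0.35)] = 0.1825
  C_33 = (0.95)(0.90) − (-0.25)(-0.35) = 0.7675
det(I−A) = Σ_j (I−A)_1j·C_1j = (0.95)(0.6950) + (-0.25)(0.2800) + (-0.25)(0.0875) = 0.568375
adj(I−A) = Cᵀ =
  [ 0.6950   0.2625   0.2500]
  [ 0.2800   0.7600   0.1825]
  [ 0.0875   0.2375   0.7675]
(I − A)⁻¹ = adj(I−A) / det(I−A) ≈
  [   1.2228     0.4618     0.4399]
  [   0.4926     1.3371     0.3211]
  [   0.1539     0.4179     1.3503]
x = (I − A)⁻¹ d = adj(I−A)·d / det(I−A), with det(I−A) = 0.568375:
  x_1 = (0.6950·80 + 0.2625·420 + 0.2500·220) / 0.568375 = 220.85 / 0.568375 ≈ 388.56
  x_2 = (0.2800·80 + 0.7600·420 + 0.1825·220) / 0.568375 = 381.75 / 0.568375 ≈ 671.65
  x_3 = (0.0875·80 + 0.2375·420 + 0.7675·220) / 0.568375 = 275.60 / 0.568375 ≈ 484.89

x_2 = 671.65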